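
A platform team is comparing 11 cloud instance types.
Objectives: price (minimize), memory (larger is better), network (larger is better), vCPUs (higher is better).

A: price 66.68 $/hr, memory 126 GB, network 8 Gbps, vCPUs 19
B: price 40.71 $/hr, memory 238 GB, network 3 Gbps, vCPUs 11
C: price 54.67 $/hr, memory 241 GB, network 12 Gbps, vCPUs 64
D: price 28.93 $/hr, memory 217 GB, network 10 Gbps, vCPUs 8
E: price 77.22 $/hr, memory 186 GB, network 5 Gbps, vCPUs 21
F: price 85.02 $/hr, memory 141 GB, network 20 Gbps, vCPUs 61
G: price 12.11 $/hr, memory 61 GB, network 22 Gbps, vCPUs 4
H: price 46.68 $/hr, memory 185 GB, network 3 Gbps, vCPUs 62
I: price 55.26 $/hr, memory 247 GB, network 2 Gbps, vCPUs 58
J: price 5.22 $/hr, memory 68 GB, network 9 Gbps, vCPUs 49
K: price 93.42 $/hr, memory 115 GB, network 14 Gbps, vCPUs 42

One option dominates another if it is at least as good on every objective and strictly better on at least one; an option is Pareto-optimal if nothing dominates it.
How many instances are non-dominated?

8

A: dominated by C (price 54.67≤66.68, memory 241≥126, network 12≥8, vCPUs 64≥19).
B: not dominated.
C: not dominated (best vCPUs).
D: not dominated.
E: dominated by C (price 54.67≤77.22, memory 241≥186, network 12≥5, vCPUs 64≥21).
F: not dominated.
G: not dominated (best network).
H: not dominated.
I: not dominated (best memory).
J: not dominated (best price).
K: dominated by F (price 85.02≤93.42, memory 141≥115, network 20≥14, vCPUs 61≥42).
Pareto-optimal: B, C, D, F, G, H, I, J → 8.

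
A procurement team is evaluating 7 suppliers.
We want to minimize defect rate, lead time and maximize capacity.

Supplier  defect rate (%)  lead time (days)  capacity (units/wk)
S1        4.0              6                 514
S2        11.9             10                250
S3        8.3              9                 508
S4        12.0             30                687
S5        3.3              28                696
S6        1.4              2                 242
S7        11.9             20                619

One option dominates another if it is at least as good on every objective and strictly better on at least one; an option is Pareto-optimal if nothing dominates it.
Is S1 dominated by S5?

S5 vs S1: S5 is worse on lead time (28 vs 6), so it does not dominate S1.

No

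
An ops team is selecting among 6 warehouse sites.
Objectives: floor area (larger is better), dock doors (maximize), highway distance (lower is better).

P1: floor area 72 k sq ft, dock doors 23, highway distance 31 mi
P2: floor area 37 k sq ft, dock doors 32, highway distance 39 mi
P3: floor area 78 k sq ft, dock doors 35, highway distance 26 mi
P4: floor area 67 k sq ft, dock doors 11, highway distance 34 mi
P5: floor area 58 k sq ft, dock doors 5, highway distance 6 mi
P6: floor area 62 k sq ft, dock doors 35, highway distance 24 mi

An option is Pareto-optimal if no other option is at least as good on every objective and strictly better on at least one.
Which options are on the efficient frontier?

P3, P5, P6

P1: dominated by P3 (floor area 78≥72, dock doors 35≥23, highway distance 26≤31).
P2: dominated by P3 (floor area 78≥37, dock doors 35≥32, highway distance 26≤39).
P3: not dominated (best floor area).
P4: dominated by P1 (floor area 72≥67, dock doors 23≥11, highway distance 31≤34).
P5: not dominated (best highway distance).
P6: not dominated.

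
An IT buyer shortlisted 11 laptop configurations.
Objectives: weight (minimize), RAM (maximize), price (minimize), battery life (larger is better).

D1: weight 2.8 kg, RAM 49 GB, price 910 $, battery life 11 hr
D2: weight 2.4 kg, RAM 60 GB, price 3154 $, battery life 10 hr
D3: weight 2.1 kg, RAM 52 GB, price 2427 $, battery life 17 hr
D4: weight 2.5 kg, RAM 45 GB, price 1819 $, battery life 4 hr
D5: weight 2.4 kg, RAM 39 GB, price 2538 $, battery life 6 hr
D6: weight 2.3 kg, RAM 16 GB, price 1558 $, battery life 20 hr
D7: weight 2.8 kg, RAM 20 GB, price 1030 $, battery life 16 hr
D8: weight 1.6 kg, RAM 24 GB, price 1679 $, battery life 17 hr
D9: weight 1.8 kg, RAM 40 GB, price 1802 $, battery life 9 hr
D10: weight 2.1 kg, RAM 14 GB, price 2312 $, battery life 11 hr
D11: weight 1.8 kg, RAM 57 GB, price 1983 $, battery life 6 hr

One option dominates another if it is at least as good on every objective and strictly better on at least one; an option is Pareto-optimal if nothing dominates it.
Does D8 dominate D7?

No

D8 vs D7: D8 is worse on price (1679 vs 1030), so it does not dominate D7.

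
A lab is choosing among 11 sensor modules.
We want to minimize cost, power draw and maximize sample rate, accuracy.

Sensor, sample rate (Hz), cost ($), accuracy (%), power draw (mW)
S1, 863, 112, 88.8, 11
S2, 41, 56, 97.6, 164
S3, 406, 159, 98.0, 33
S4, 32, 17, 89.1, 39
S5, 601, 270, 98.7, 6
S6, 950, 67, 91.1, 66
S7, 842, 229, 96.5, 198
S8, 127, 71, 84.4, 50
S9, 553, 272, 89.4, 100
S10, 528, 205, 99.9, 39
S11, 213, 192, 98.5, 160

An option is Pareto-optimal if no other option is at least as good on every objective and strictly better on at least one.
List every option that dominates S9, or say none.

S5: sample rate 601≥553, cost 270≤272, accuracy 98.7≥89.4, power draw 6≤100 — dominates S9.
S6: sample rate 950≥553, cost 67≤272, accuracy 91.1≥89.4, power draw 66≤100 — dominates S9.
Others (S1, S2, S3, S4, S7, S8, S10, S11) are each worse than S9 on at least one objective.

S5, S6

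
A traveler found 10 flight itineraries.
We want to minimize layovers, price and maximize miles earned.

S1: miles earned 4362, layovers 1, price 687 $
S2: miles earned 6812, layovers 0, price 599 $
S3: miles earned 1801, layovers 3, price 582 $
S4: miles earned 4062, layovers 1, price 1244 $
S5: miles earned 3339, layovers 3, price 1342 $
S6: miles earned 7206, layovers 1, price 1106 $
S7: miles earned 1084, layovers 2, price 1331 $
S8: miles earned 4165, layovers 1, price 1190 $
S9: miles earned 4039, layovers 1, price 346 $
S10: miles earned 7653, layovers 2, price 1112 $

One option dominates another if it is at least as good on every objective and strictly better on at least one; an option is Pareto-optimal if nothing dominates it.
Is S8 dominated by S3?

S3 vs S8: S3 is worse on miles earned (1801 vs 4165), so it does not dominate S8.

No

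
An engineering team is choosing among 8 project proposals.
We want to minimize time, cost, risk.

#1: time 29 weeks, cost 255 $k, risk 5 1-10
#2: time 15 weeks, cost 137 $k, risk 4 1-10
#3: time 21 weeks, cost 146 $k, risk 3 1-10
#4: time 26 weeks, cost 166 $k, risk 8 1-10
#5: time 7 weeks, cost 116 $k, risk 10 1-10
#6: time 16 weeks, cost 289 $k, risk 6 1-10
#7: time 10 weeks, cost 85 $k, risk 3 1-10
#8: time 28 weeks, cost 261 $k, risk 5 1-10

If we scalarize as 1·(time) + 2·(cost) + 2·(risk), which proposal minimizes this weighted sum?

#1: 1·29 + 2·255 + 2·5 = 549
#2: 1·15 + 2·137 + 2·4 = 297
#3: 1·21 + 2·146 + 2·3 = 319
#4: 1·26 + 2·166 + 2·8 = 374
#5: 1·7 + 2·116 + 2·10 = 259
#6: 1·16 + 2·289 + 2·6 = 606
#7: 1·10 + 2·85 + 2·3 = 186
#8: 1·28 + 2·261 + 2·5 = 560
Lowest: #7 at 186.

#7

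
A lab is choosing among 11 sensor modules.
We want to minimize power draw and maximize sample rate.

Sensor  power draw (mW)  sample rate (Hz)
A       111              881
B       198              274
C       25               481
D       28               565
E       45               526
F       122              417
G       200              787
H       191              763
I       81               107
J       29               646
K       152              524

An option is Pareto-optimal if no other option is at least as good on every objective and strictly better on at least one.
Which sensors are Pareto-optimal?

A, C, D, J

A: not dominated (best sample rate).
B: dominated by A (power draw 111≤198, sample rate 881≥274).
C: not dominated (best power draw).
D: not dominated.
E: dominated by D (power draw 28≤45, sample rate 565≥526).
F: dominated by A (power draw 111≤122, sample rate 881≥417).
G: dominated by A (power draw 111≤200, sample rate 881≥787).
H: dominated by A (power draw 111≤191, sample rate 881≥763).
I: dominated by C (power draw 25≤81, sample rate 481≥107).
J: not dominated.
K: dominated by A (power draw 111≤152, sample rate 881≥524).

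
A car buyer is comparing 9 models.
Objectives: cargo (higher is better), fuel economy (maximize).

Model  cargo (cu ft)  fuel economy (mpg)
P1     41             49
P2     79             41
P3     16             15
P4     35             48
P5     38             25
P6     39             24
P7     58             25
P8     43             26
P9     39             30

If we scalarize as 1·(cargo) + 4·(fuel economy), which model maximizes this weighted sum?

P2

P1: 1·41 + 4·49 = 237
P2: 1·79 + 4·41 = 243
P3: 1·16 + 4·15 = 76
P4: 1·35 + 4·48 = 227
P5: 1·38 + 4·25 = 138
P6: 1·39 + 4·24 = 135
P7: 1·58 + 4·25 = 158
P8: 1·43 + 4·26 = 147
P9: 1·39 + 4·30 = 159
Highest: P2 at 243.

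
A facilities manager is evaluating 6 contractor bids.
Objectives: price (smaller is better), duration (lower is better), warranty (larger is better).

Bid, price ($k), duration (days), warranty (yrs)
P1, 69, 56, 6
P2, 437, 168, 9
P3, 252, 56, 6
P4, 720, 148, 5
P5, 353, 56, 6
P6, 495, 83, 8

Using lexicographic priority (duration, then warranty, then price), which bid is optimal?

First minimize duration: best is 56, kept {P1, P3, P5}.
Then maximize warranty: best is 6, kept {P1, P3, P5}.
Then minimize price: best is 69, kept {P1}.

P1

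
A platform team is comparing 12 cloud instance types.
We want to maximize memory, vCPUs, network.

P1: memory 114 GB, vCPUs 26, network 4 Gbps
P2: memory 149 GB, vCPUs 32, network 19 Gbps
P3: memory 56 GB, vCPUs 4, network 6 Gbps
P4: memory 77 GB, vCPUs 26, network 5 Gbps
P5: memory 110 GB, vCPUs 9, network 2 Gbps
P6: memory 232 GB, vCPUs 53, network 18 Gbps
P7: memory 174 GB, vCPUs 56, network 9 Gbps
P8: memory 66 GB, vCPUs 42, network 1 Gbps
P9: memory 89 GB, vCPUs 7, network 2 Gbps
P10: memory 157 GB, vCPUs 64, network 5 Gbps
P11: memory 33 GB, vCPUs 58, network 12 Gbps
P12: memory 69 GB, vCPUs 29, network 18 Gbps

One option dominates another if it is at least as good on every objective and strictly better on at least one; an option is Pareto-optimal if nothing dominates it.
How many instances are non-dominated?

5

P1: dominated by P2 (memory 149≥114, vCPUs 32≥26, network 19≥4).
P2: not dominated (best network).
P3: dominated by P2 (memory 149≥56, vCPUs 32≥4, network 19≥6).
P4: dominated by P2 (memory 149≥77, vCPUs 32≥26, network 19≥5).
P5: dominated by P1 (memory 114≥110, vCPUs 26≥9, network 4≥2).
P6: not dominated (best memory).
P7: not dominated.
P8: dominated by P6 (memory 232≥66, vCPUs 53≥42, network 18≥1).
P9: dominated by P1 (memory 114≥89, vCPUs 26≥7, network 4≥2).
P10: not dominated (best vCPUs).
P11: not dominated.
P12: dominated by P2 (memory 149≥69, vCPUs 32≥29, network 19≥18).
Pareto-optimal: P2, P6, P7, P10, P11 → 5.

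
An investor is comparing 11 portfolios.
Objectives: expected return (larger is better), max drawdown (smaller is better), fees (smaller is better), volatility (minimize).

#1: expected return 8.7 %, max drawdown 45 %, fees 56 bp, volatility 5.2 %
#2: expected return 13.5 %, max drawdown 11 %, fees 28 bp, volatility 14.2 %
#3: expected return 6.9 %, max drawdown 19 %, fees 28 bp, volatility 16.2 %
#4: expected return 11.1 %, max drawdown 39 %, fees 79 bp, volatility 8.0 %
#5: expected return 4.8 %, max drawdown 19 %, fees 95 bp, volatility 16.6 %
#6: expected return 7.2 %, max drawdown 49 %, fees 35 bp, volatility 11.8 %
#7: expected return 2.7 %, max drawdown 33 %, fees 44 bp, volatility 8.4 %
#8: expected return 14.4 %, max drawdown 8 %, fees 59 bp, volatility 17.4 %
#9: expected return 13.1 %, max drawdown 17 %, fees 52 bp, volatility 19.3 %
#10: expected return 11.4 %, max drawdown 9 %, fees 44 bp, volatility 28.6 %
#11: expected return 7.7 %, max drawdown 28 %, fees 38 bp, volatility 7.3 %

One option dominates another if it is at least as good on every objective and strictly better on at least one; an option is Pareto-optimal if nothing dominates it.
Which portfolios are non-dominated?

#1: not dominated (best volatility).
#2: not dominated.
#3: dominated by #2 (expected return 13.5≥6.9, max drawdown 11≤19, fees 28≤28, volatility 14.2≤16.2).
#4: not dominated.
#5: dominated by #2 (expected return 13.5≥4.8, max drawdown 11≤19, fees 28≤95, volatility 14.2≤16.6).
#6: not dominated.
#7: dominated by #11 (expected return 7.7≥2.7, max drawdown 28≤33, fees 38≤44, volatility 7.3≤8.4).
#8: not dominated (best expected return).
#9: dominated by #2 (expected return 13.5≥13.1, max drawdown 11≤17, fees 28≤52, volatility 14.2≤19.3).
#10: not dominated.
#11: not dominated.

#1, #2, #4, #6, #8, #10, #11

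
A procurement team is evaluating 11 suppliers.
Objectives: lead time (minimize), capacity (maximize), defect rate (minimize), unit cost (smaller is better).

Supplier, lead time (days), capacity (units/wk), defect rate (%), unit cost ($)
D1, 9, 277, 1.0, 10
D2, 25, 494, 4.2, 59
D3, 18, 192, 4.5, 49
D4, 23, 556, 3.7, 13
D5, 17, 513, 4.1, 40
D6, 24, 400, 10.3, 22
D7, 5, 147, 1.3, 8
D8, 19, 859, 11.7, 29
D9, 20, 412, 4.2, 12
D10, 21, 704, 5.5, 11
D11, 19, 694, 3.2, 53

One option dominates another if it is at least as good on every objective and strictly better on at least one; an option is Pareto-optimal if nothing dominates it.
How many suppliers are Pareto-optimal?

8

D1: not dominated (best defect rate).
D2: dominated by D4 (lead time 23≤25, capacity 556≥494, defect rate 3.7≤4.2, unit cost 13≤59).
D3: dominated by D1 (lead time 9≤18, capacity 277≥192, defect rate 1.0≤4.5, unit cost 10≤49).
D4: not dominated.
D5: not dominated.
D6: dominated by D4 (lead time 23≤24, capacity 556≥400, defect rate 3.7≤10.3, unit cost 13≤22).
D7: not dominated (best lead time).
D8: not dominated (best capacity).
D9: not dominated.
D10: not dominated.
D11: not dominated.
Pareto-optimal: D1, D4, D5, D7, D8, D9, D10, D11 → 8.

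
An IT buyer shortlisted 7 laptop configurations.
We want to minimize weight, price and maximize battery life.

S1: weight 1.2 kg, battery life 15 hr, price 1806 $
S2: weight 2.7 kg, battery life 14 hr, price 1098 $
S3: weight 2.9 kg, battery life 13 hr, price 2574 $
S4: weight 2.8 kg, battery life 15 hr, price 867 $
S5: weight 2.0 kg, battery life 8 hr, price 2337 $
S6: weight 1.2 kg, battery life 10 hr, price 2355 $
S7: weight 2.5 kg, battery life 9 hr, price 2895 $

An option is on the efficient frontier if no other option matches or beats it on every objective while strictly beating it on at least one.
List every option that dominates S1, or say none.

none

S2: worse on weight (2.7 vs 1.2).
S3: worse on weight (2.9 vs 1.2).
S4: worse on weight (2.8 vs 1.2).
S5: worse on weight (2.0 vs 1.2).
S6: worse on battery life (10 vs 15).
S7: worse on weight (2.5 vs 1.2).
No option dominates S1.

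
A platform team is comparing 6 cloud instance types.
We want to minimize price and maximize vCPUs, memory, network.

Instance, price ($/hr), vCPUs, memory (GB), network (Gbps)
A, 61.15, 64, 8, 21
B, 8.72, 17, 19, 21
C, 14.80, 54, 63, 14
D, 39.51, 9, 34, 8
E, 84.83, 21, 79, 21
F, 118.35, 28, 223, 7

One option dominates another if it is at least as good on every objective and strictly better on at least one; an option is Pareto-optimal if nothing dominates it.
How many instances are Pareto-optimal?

5

A: not dominated (best vCPUs).
B: not dominated (best price).
C: not dominated.
D: dominated by C (price 14.80≤39.51, vCPUs 54≥9, memory 63≥34, network 14≥8).
E: not dominated.
F: not dominated (best memory).
Pareto-optimal: A, B, C, E, F → 5.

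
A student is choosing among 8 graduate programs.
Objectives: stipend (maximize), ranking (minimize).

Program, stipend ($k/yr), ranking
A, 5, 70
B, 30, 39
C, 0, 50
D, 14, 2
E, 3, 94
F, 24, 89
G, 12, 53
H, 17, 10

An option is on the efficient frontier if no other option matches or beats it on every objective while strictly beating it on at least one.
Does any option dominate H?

A: worse on stipend (5 vs 17).
B: worse on ranking (39 vs 10).
C: worse on stipend (0 vs 17).
D: worse on stipend (14 vs 17).
E: worse on stipend (3 vs 17).
F: worse on ranking (89 vs 10).
G: worse on stipend (12 vs 17).
No option is at least as good as H on every objective and strictly better on one.

No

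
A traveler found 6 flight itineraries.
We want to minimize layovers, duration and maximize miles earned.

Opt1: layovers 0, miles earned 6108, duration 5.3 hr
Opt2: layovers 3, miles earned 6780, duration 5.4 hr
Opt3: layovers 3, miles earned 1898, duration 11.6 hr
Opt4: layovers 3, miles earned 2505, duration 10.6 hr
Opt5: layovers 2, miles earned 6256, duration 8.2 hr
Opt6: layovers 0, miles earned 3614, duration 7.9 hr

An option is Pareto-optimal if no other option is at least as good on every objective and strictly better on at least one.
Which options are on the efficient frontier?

Opt1: not dominated (best duration).
Opt2: not dominated (best miles earned).
Opt3: dominated by Opt1 (layovers 0≤3, miles earned 6108≥1898, duration 5.3≤11.6).
Opt4: dominated by Opt1 (layovers 0≤3, miles earned 6108≥2505, duration 5.3≤10.6).
Opt5: not dominated.
Opt6: dominated by Opt1 (layovers 0≤0, miles earned 6108≥3614, duration 5.3≤7.9).

Opt1, Opt2, Opt5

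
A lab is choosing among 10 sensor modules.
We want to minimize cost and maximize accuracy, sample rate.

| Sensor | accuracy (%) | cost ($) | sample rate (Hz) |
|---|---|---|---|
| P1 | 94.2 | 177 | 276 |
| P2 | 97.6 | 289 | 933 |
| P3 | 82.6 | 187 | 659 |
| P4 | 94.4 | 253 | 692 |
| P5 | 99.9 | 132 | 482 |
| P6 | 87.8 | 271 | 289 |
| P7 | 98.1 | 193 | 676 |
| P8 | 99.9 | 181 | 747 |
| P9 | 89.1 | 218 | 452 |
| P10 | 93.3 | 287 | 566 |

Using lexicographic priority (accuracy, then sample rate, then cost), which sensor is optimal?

P8

First maximize accuracy: best is 99.9, kept {P5, P8}.
Then maximize sample rate: best is 747, kept {P8}.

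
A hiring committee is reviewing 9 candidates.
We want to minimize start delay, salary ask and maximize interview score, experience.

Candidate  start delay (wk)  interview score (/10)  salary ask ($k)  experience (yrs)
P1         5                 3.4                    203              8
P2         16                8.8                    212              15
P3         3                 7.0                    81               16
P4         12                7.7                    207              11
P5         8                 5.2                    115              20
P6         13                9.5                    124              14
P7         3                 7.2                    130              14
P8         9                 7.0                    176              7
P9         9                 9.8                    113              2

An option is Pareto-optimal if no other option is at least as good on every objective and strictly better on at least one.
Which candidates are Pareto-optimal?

P2, P3, P4, P5, P6, P7, P9

P1: dominated by P3 (start delay 3≤5, interview score 7.0≥3.4, salary ask 81≤203, experience 16≥8).
P2: not dominated.
P3: not dominated (best salary ask).
P4: not dominated.
P5: not dominated (best experience).
P6: not dominated.
P7: not dominated.
P8: dominated by P3 (start delay 3≤9, interview score 7.0≥7.0, salary ask 81≤176, experience 16≥7).
P9: not dominated (best interview score).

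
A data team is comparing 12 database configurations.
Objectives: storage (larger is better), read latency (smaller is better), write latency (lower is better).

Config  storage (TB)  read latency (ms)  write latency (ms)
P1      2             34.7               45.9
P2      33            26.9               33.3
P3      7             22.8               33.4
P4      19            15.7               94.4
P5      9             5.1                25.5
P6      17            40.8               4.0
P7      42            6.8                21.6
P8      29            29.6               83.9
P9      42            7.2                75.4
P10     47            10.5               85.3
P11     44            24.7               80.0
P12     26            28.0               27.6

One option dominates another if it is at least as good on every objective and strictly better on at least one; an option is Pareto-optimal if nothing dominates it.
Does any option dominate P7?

P1: worse on storage (2 vs 42).
P2: worse on storage (33 vs 42).
P3: worse on storage (7 vs 42).
P4: worse on storage (19 vs 42).
P5: worse on storage (9 vs 42).
P6: worse on storage (17 vs 42).
P8: worse on storage (29 vs 42).
P9: worse on read latency (7.2 vs 6.8).
P10: worse on read latency (10.5 vs 6.8).
P11: worse on read latency (24.7 vs 6.8).
P12: worse on storage (26 vs 42).
No option is at least as good as P7 on every objective and strictly better on one.

No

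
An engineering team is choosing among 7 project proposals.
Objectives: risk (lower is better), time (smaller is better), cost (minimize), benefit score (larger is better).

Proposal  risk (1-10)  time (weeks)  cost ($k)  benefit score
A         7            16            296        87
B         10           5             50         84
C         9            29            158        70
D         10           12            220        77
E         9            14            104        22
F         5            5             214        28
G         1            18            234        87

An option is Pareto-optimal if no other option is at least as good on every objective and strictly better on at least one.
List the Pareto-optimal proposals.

A, B, C, E, F, G

A: not dominated.
B: not dominated (best cost).
C: not dominated.
D: dominated by B (risk 10≤10, time 5≤12, cost 50≤220, benefit score 84≥77).
E: not dominated.
F: not dominated.
G: not dominated (best risk).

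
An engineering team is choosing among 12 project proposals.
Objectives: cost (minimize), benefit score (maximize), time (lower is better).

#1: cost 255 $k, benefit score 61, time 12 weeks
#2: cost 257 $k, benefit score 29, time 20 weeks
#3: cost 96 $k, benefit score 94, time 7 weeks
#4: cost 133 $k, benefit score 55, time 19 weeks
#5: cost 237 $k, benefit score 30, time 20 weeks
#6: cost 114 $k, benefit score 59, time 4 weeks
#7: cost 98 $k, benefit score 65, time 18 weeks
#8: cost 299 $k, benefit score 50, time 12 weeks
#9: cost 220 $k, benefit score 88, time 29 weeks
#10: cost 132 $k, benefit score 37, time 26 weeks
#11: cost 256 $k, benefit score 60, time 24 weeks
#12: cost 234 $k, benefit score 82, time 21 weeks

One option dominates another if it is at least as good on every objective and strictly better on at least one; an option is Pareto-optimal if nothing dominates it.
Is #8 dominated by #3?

#3 vs #8: cost 96≤299, benefit score 94≥50, time 7≤12 — #3 is at least as good on every objective with at least one strict improvement.

Yes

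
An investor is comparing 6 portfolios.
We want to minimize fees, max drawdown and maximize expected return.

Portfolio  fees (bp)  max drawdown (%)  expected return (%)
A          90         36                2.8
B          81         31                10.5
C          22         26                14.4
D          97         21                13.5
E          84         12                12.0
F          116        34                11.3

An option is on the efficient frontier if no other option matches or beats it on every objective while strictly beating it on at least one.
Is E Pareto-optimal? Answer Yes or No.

Yes

A: worse on fees (90 vs 84).
B: worse on max drawdown (31 vs 12).
C: worse on max drawdown (26 vs 12).
D: worse on fees (97 vs 84).
F: worse on fees (116 vs 84).
No option is at least as good as E on every objective and strictly better on one.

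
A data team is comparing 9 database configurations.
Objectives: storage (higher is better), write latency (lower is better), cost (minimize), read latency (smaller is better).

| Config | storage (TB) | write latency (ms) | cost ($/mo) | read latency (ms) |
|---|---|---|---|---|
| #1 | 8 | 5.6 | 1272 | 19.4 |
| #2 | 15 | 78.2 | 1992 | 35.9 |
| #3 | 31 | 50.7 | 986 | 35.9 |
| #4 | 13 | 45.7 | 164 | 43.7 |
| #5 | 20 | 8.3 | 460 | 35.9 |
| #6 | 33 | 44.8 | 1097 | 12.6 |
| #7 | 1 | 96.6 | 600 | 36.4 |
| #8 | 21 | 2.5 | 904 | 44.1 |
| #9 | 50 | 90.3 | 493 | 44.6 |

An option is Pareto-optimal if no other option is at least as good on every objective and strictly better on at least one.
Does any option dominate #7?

#5 vs #7: storage 20≥1, write latency 8.3≤96.6, cost 460≤600, read latency 35.9≤36.4 — #5 is at least as good on every objective and strictly better on at least one, so #5 dominates #7.

Yes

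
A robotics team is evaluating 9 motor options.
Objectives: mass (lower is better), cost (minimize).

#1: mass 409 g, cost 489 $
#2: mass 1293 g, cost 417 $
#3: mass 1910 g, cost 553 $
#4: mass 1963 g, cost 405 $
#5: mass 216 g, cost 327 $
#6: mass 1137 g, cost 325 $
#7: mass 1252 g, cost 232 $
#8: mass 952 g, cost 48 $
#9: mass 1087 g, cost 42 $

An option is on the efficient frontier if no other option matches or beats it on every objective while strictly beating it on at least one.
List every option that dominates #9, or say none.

#1: worse on cost (489 vs 42).
#2: worse on mass (1293 vs 1087).
#3: worse on mass (1910 vs 1087).
#4: worse on mass (1963 vs 1087).
#5: worse on cost (327 vs 42).
#6: worse on mass (1137 vs 1087).
#7: worse on mass (1252 vs 1087).
#8: worse on cost (48 vs 42).
No option dominates #9.

none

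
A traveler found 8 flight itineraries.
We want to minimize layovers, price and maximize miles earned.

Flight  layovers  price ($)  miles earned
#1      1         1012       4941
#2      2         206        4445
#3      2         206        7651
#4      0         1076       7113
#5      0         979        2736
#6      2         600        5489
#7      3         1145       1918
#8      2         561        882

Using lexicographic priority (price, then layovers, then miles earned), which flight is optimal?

#3

First minimize price: best is 206, kept {#2, #3}.
Then minimize layovers: best is 2, kept {#2, #3}.
Then maximize miles earned: best is 7651, kept {#3}.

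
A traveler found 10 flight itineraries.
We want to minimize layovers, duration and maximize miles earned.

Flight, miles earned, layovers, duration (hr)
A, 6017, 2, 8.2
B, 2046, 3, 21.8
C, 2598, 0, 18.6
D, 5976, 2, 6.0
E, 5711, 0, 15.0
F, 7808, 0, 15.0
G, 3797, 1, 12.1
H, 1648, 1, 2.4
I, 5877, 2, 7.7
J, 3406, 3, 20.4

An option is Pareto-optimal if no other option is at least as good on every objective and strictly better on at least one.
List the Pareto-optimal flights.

A: not dominated.
B: dominated by A (miles earned 6017≥2046, layovers 2≤3, duration 8.2≤21.8).
C: dominated by E (miles earned 5711≥2598, layovers 0≤0, duration 15.0≤18.6).
D: not dominated.
E: dominated by F (miles earned 7808≥5711, layovers 0≤0, duration 15.0≤15.0).
F: not dominated (best miles earned).
G: not dominated.
H: not dominated (best duration).
I: dominated by D (miles earned 5976≥5877, layovers 2≤2, duration 6.0≤7.7).
J: dominated by A (miles earned 6017≥3406, layovers 2≤3, duration 8.2≤20.4).

A, D, F, G, H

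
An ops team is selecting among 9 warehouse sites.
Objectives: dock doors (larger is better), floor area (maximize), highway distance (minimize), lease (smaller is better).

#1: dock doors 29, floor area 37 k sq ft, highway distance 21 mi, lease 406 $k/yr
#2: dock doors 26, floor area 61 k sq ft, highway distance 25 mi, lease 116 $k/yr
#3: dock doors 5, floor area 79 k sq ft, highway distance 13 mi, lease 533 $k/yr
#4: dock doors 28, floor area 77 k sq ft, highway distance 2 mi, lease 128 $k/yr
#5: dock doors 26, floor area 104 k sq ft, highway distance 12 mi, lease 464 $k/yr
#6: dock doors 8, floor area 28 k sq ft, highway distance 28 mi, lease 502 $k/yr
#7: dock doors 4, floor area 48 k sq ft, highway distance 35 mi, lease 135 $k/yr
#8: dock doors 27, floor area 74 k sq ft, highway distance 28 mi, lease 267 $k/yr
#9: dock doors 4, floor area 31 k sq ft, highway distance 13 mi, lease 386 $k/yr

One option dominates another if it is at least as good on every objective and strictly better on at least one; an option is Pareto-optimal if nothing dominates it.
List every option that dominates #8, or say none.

#4: dock doors 28≥27, floor area 77≥74, highway distance 2≤28, lease 128≤267 — dominates #8.
Others (#1, #2, #3, #5, #6, #7, #9) are each worse than #8 on at least one objective.

#4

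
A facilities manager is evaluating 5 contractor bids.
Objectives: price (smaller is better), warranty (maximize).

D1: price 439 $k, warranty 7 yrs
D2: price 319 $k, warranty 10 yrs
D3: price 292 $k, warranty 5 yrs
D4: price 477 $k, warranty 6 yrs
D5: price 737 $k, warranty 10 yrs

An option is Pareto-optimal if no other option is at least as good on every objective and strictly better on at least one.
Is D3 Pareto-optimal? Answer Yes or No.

D1: worse on price (439 vs 292).
D2: worse on price (319 vs 292).
D4: worse on price (477 vs 292).
D5: worse on price (737 vs 292).
No option is at least as good as D3 on every objective and strictly better on one.

Yes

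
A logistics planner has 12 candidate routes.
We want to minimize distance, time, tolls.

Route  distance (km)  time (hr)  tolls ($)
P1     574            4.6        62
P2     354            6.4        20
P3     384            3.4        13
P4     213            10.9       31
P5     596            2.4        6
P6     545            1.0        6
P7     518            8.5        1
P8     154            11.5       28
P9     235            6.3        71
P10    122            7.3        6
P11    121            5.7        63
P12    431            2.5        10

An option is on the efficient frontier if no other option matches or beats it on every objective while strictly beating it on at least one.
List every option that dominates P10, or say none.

P1: worse on distance (574 vs 122).
P2: worse on distance (354 vs 122).
P3: worse on distance (384 vs 122).
P4: worse on distance (213 vs 122).
P5: worse on distance (596 vs 122).
P6: worse on distance (545 vs 122).
P7: worse on distance (518 vs 122).
P8: worse on distance (154 vs 122).
P9: worse on distance (235 vs 122).
P11: worse on tolls (63 vs 6).
P12: worse on distance (431 vs 122).
No option dominates P10.

none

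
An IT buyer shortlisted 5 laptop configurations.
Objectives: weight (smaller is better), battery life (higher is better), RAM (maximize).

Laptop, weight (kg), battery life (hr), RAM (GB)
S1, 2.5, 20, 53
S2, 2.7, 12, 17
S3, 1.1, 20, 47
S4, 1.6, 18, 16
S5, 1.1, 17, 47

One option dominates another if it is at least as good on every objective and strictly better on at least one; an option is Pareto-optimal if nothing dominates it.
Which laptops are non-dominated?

S1, S3

S1: not dominated (best RAM).
S2: dominated by S1 (weight 2.5≤2.7, battery life 20≥12, RAM 53≥17).
S3: not dominated.
S4: dominated by S3 (weight 1.1≤1.6, battery life 20≥18, RAM 47≥16).
S5: dominated by S3 (weight 1.1≤1.1, battery life 20≥17, RAM 47≥47).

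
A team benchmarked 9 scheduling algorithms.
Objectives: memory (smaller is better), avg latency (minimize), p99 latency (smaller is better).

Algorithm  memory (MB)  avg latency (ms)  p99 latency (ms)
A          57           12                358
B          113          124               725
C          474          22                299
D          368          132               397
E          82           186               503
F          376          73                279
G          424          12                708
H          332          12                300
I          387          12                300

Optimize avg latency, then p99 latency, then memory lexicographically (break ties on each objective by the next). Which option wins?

H

First minimize avg latency: best is 12, kept {A, G, H, I}.
Then minimize p99 latency: best is 300, kept {H, I}.
Then minimize memory: best is 332, kept {H}.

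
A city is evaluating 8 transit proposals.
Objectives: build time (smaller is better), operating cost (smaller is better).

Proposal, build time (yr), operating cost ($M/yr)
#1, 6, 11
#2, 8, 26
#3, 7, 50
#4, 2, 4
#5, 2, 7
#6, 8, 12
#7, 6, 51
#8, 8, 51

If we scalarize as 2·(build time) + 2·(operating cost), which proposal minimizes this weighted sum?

#1: 2·6 + 2·11 = 34
#2: 2·8 + 2·26 = 68
#3: 2·7 + 2·50 = 114
#4: 2·2 + 2·4 = 12
#5: 2·2 + 2·7 = 18
#6: 2·8 + 2·12 = 40
#7: 2·6 + 2·51 = 114
#8: 2·8 + 2·51 = 118
Lowest: #4 at 12.

#4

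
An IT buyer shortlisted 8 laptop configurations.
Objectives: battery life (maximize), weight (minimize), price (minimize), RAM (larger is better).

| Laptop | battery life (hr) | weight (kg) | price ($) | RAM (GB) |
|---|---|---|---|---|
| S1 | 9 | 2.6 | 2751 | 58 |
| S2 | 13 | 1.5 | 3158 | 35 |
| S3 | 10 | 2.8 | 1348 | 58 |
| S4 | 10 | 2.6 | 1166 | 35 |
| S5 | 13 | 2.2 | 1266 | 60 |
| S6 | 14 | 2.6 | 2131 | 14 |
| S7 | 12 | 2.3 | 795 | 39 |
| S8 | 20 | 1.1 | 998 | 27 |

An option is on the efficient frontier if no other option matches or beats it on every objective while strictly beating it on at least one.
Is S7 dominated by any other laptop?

No

S1: worse on battery life (9 vs 12).
S2: worse on price (3158 vs 795).
S3: worse on battery life (10 vs 12).
S4: worse on battery life (10 vs 12).
S5: worse on price (1266 vs 795).
S6: worse on weight (2.6 vs 2.3).
S8: worse on price (998 vs 795).
No option is at least as good as S7 on every objective and strictly better on one.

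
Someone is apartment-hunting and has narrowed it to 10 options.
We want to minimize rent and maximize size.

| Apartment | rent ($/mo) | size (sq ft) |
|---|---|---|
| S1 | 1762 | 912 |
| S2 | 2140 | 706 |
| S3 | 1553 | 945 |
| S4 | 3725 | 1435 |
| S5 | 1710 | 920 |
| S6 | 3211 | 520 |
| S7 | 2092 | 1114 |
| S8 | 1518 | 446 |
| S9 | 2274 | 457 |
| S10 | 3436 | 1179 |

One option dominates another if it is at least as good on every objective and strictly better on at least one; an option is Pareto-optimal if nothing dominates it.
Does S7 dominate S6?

Yes

S7 vs S6: rent 2092≤3211, size 1114≥520 — S7 is at least as good on every objective with at least one strict improvement.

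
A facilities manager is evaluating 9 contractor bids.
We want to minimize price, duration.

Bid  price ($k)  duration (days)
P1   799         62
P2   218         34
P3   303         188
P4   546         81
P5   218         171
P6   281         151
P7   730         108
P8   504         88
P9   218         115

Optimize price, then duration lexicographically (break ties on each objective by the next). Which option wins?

First minimize price: best is 218, kept {P2, P5, P9}.
Then minimize duration: best is 34, kept {P2}.

P2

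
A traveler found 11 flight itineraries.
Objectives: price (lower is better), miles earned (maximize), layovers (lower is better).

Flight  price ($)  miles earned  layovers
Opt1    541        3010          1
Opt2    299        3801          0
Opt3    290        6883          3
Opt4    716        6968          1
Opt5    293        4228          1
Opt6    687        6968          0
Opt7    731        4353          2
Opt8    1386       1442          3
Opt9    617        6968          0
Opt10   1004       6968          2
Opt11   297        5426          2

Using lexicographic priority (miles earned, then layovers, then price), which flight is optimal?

First maximize miles earned: best is 6968, kept {Opt4, Opt6, Opt9, Opt10}.
Then minimize layovers: best is 0, kept {Opt6, Opt9}.
Then minimize price: best is 617, kept {Opt9}.

Opt9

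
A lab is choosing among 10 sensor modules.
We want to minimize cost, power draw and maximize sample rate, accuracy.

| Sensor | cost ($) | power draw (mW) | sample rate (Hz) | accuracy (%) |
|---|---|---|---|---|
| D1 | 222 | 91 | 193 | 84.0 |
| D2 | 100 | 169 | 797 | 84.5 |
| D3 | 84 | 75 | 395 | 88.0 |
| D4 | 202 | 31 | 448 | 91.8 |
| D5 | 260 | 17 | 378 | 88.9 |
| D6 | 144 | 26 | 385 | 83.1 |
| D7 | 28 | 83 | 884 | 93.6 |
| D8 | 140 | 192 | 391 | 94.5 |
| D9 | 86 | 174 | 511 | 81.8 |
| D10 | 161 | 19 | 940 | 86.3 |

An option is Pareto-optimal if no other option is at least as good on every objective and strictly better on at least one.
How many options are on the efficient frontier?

D1: dominated by D3 (cost 84≤222, power draw 75≤91, sample rate 395≥193, accuracy 88.0≥84.0).
D2: dominated by D7 (cost 28≤100, power draw 83≤169, sample rate 884≥797, accuracy 93.6≥84.5).
D3: not dominated.
D4: not dominated.
D5: not dominated (best power draw).
D6: not dominated.
D7: not dominated (best cost).
D8: not dominated (best accuracy).
D9: dominated by D7 (cost 28≤86, power draw 83≤174, sample rate 884≥511, accuracy 93.6≥81.8).
D10: not dominated (best sample rate).
Pareto-optimal: D3, D4, D5, D6, D7, D8, D10 → 7.

7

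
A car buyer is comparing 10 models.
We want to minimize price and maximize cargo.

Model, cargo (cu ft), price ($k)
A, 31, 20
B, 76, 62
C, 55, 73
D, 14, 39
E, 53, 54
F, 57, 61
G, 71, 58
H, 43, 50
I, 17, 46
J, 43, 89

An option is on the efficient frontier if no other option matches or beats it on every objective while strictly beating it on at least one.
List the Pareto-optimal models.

A, B, E, G, H

A: not dominated (best price).
B: not dominated (best cargo).
C: dominated by B (cargo 76≥55, price 62≤73).
D: dominated by A (cargo 31≥14, price 20≤39).
E: not dominated.
F: dominated by G (cargo 71≥57, price 58≤61).
G: not dominated.
H: not dominated.
I: dominated by A (cargo 31≥17, price 20≤46).
J: dominated by B (cargo 76≥43, price 62≤89).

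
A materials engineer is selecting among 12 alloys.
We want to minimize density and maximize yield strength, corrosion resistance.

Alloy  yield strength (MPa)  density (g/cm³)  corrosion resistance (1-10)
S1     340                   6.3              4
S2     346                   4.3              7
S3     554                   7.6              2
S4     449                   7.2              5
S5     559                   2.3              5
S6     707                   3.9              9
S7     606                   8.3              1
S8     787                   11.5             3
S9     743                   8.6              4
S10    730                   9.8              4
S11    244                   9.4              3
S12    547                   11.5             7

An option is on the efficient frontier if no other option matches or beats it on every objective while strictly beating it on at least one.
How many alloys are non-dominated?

S1: dominated by S2 (yield strength 346≥340, density 4.3≤6.3, corrosion resistance 7≥4).
S2: dominated by S6 (yield strength 707≥346, density 3.9≤4.3, corrosion resistance 9≥7).
S3: dominated by S5 (yield strength 559≥554, density 2.3≤7.6, corrosion resistance 5≥2).
S4: dominated by S5 (yield strength 559≥449, density 2.3≤7.2, corrosion resistance 5≥5).
S5: not dominated (best density).
S6: not dominated (best corrosion resistance).
S7: dominated by S6 (yield strength 707≥606, density 3.9≤8.3, corrosion resistance 9≥1).
S8: not dominated (best yield strength).
S9: not dominated.
S10: dominated by S9 (yield strength 743≥730, density 8.6≤9.8, corrosion resistance 4≥4).
S11: dominated by S1 (yield strength 340≥244, density 6.3≤9.4, corrosion resistance 4≥3).
S12: dominated by S6 (yield strength 707≥547, density 3.9≤11.5, corrosion resistance 9≥7).
Pareto-optimal: S5, S6, S8, S9 → 4.

4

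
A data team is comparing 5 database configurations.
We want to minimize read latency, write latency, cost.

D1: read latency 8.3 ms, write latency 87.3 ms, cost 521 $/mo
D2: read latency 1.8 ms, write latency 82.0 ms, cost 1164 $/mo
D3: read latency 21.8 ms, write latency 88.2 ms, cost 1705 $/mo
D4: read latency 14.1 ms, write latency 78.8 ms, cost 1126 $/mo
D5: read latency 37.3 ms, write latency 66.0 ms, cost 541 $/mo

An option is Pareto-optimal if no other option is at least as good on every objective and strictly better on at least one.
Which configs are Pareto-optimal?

D1: not dominated (best cost).
D2: not dominated (best read latency).
D3: dominated by D1 (read latency 8.3≤21.8, write latency 87.3≤88.2, cost 521≤1705).
D4: not dominated.
D5: not dominated (best write latency).

D1, D2, D4, D5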